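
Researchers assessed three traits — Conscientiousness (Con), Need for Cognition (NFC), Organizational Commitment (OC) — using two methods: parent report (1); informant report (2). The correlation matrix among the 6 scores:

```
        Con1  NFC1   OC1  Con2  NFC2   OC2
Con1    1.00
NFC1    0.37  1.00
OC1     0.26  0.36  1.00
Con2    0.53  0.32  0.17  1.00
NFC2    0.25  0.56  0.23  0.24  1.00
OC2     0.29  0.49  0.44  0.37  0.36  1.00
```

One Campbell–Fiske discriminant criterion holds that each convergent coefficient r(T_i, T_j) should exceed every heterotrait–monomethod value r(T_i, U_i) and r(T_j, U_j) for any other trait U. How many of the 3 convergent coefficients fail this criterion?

Each convergent coefficient versus the relevant comparison correlations:
Con (methods 1·2): 0.53 vs {0.37, 0.24, 0.26, 0.37} → pass.
NFC (methods 1·2): 0.56 vs {0.37, 0.24, 0.36, 0.36} → pass.
OC (methods 1·2): 0.44 vs {0.26, 0.37, 0.36, 0.36} → pass.
0 of 3 fail.

0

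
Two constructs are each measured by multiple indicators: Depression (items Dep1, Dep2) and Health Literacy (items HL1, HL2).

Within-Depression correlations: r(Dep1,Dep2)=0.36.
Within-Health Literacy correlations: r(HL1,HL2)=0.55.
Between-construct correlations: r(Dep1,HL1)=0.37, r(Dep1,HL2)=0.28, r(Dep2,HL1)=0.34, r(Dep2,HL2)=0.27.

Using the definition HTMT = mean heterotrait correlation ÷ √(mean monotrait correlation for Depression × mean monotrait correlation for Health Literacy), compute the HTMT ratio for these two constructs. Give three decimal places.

0.708

Mean heterotrait r = 1.26/4 = 0.3150.
Mean within-Dep = 0.36/1 = 0.3600; mean within-HL = 0.55/1 = 0.5500.
Geometric mean = √(0.3600 × 0.5500) = 0.4450.
HTMT = 0.3150 / 0.4450 = 0.708.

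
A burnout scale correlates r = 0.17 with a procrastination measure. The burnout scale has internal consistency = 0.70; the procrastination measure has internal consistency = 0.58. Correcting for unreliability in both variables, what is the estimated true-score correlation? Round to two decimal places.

0.27

r_true = r_obs / √(r_xx · r_yy) = 0.17 / √(0.70 × 0.58) = 0.17 / √0.4060 = 0.17 / 0.6372 ≈ 0.27.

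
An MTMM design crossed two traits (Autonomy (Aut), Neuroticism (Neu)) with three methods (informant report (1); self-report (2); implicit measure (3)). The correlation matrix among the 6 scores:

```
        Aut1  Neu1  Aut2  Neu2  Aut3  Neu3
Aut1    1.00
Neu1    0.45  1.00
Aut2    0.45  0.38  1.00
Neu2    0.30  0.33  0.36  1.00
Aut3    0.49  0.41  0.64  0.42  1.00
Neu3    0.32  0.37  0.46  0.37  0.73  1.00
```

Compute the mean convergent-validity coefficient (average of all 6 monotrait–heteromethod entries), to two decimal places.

Convergent values: 0.45, 0.49, 0.64, 0.33, 0.37, 0.37; mean = 2.65/6 = 0.44.

0.44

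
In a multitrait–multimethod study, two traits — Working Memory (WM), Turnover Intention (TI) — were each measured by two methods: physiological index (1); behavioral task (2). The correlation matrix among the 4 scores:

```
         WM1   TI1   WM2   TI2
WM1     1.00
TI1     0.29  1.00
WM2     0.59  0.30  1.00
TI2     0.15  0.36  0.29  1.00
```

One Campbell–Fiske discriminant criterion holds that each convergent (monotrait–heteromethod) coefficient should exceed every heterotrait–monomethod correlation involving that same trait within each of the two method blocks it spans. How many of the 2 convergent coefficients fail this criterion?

0

Checking each validity diagonal entry against its comparison values:
WM (methods 1·2): 0.59 vs {0.29, 0.29} → pass.
TI (methods 1·2): 0.36 vs {0.29, 0.29} → pass.
0 of 2 fail.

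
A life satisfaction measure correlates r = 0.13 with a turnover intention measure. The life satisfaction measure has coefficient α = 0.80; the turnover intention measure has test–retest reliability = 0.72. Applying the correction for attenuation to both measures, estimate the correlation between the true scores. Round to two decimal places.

r_true = r_obs / √(r_xx · r_yy) = 0.13 / √(0.80 × 0.72) = 0.13 / √0.5760 = 0.13 / 0.7589 ≈ 0.17.

0.17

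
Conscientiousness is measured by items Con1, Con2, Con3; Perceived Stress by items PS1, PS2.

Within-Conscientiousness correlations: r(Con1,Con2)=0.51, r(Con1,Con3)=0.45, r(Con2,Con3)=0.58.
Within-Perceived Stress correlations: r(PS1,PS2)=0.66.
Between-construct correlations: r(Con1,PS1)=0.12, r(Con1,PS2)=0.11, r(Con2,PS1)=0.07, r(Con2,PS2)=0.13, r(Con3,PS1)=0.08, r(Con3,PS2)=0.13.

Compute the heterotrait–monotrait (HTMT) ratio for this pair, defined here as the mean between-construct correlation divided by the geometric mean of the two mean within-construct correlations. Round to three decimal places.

0.183

Mean between = 0.64/6 = 0.1067.
Mean within-Con = 1.54/3 = 0.5133; mean within-PS = 0.66/1 = 0.6600.
Geometric mean = √(0.5133 × 0.6600) = 0.5820.
HTMT = 0.1067 / 0.5820 = 0.183.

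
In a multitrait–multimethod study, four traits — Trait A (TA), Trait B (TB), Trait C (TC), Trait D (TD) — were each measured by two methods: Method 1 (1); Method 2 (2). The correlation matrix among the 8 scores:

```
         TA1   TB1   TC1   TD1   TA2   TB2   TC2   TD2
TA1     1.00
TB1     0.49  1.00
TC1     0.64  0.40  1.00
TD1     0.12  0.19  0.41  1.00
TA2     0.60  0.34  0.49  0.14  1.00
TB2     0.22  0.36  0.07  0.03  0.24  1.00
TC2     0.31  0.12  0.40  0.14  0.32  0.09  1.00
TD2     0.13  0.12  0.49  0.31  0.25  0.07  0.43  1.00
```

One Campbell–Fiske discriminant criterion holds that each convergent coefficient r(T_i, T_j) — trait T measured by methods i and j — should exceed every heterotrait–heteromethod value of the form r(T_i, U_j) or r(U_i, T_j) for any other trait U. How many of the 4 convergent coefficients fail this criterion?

2

Checking each validity diagonal entry against its comparison values:
TA (methods 1·2): 0.60 vs {0.22, 0.34, 0.31, 0.49, 0.13, 0.14} → pass.
TB (methods 1·2): 0.36 vs {0.34, 0.22, 0.12, 0.07, 0.12, 0.03} → pass.
TC (methods 1·2): 0.40 vs {0.49, 0.31, 0.07, 0.12, 0.49, 0.14} → fail.
TD (methods 1·2): 0.31 vs {0.14, 0.13, 0.03, 0.12, 0.14, 0.49} → fail.
2 of 4 fail.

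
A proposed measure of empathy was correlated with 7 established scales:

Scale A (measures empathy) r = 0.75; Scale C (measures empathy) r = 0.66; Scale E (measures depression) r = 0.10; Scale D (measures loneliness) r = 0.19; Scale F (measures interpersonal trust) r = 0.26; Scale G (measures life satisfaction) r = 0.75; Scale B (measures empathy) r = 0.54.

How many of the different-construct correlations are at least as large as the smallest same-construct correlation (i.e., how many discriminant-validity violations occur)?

Convergent (same construct = empathy): Scale A, Scale C, Scale B.
Smallest convergent = 0.54. Discriminant values: 0.10, 0.19, 0.26, 0.75; count ≥ 0.54 → 1.

1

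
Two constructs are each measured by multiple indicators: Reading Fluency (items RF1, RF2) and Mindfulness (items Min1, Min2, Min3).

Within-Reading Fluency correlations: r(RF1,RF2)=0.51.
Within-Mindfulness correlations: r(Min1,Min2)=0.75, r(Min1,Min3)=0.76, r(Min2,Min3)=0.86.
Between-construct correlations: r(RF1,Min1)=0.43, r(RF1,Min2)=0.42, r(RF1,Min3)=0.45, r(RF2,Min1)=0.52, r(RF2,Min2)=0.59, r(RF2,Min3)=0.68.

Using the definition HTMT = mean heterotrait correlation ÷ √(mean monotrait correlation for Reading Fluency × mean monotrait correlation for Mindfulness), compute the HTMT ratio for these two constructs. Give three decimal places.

Mean heterotrait r = 3.09/6 = 0.5150.
Mean within-RF = 0.51/1 = 0.5100; mean within-Min = 2.37/3 = 0.7900.
Geometric mean = √(0.5100 × 0.7900) = 0.6347.
HTMT = 0.5150 / 0.6347 = 0.811.

0.811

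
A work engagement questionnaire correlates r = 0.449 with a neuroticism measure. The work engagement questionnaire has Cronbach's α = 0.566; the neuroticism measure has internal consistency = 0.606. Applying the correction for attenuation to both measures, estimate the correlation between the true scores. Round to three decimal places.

0.767

r_true = r_obs / √(r_xx · r_yy) = 0.449 / √(0.566 × 0.606) = 0.449 / √0.342996 = 0.449 / 0.5857 ≈ 0.767.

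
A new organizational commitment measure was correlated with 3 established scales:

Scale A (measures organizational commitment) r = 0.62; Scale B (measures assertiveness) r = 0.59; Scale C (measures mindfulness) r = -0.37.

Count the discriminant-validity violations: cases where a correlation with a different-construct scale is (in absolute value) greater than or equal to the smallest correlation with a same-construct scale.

0

Convergent (same construct = organizational commitment): Scale A.
Smallest convergent = 0.62. Discriminant |r|: 0.59, 0.37; count ≥ 0.62 → 0.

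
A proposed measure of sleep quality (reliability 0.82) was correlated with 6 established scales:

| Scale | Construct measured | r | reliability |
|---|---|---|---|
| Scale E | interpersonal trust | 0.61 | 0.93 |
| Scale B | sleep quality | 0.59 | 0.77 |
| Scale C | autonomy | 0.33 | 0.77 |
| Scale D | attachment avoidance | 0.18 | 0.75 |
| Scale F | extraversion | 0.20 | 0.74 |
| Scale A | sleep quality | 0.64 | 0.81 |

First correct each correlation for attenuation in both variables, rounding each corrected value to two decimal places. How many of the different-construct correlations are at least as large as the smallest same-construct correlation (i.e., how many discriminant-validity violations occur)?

0

Disattenuated r (r / √(r_scale · r_new)):
  Scale E (disc): 0.61 / √(0.93·0.82) = 0.70
  Scale B (conv): 0.59 / √(0.77·0.82) = 0.74
  Scale C (disc): 0.33 / √(0.77·0.82) = 0.42
  Scale D (disc): 0.18 / √(0.75·0.82) = 0.23
  Scale F (disc): 0.20 / √(0.74·0.82) = 0.26
  Scale A (conv): 0.64 / √(0.81·0.82) = 0.79
Smallest convergent = 0.74. Discriminant values: 0.70, 0.42, 0.23, 0.26; count ≥ 0.74 → 0.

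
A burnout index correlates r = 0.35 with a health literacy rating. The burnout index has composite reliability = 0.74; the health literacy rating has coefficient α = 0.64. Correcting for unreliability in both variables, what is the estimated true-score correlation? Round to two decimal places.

0.51

r_true = r_obs / √(r_xx · r_yy) = 0.35 / √(0.74 × 0.64) = 0.35 / √0.4736 = 0.35 / 0.6882 ≈ 0.51.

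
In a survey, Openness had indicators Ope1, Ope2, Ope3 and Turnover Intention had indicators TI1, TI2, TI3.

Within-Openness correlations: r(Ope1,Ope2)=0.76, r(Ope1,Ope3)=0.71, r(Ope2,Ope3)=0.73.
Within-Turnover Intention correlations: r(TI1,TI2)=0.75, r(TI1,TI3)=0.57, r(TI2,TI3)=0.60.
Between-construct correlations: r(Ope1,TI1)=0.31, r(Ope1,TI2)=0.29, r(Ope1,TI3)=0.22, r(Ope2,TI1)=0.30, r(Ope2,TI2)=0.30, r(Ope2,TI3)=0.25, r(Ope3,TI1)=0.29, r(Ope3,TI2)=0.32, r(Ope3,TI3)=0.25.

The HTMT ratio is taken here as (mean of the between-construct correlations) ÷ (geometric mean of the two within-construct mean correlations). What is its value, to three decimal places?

Between-construct mean = 2.53/9 = 0.2811.
Mean within-Ope = 2.20/3 = 0.7333; mean within-TI = 1.92/3 = 0.6400.
Geometric mean = √(0.7333 × 0.6400) = 0.6851.
HTMT = 0.2811 / 0.6851 = 0.410.

0.410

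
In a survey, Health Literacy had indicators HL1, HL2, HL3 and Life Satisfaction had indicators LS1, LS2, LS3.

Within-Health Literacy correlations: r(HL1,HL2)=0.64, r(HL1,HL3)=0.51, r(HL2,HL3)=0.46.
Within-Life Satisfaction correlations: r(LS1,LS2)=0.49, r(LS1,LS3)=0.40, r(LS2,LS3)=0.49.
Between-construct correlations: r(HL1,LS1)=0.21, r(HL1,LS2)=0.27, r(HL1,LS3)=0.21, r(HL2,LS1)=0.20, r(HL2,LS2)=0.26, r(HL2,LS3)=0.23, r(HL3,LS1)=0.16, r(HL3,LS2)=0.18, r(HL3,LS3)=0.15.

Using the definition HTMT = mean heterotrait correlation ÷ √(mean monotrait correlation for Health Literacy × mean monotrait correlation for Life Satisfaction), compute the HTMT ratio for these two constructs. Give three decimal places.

0.418

Between-construct mean = 1.87/9 = 0.2078.
Mean within-HL = 1.61/3 = 0.5367; mean within-LS = 1.38/3 = 0.4600.
Geometric mean = √(0.5367 × 0.4600) = 0.4969.
HTMT = 0.2078 / 0.4969 = 0.418.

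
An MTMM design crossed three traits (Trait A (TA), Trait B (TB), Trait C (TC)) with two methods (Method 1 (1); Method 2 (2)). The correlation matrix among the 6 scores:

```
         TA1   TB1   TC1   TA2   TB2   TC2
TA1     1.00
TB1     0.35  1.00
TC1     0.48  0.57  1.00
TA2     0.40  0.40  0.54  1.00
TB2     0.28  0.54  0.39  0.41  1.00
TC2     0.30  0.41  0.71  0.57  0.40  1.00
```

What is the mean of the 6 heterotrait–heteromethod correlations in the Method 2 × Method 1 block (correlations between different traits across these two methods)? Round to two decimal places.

0.39

HTHM values (method 2 × method 1): 0.40, 0.54, 0.28, 0.39, 0.30, 0.41; mean = 2.32/6 = 0.39.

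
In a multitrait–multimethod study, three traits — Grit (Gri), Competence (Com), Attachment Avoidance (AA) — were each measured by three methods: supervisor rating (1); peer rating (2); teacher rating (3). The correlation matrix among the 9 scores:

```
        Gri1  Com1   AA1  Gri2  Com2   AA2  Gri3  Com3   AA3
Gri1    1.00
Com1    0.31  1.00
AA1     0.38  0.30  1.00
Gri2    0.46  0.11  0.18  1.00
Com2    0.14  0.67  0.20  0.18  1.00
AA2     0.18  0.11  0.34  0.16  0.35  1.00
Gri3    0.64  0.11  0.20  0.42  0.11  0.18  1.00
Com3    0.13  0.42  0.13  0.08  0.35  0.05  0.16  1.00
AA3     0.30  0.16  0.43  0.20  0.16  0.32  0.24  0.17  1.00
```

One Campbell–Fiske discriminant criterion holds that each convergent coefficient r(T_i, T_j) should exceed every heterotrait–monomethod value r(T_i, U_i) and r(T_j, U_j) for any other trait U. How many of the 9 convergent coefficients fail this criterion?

Convergent coefficients and their comparison sets:
Gri (methods 1·2): 0.46 vs {0.31, 0.18, 0.38, 0.16} → pass.
Gri (methods 1·3): 0.64 vs {0.31, 0.16, 0.38, 0.24} → pass.
Gri (methods 2·3): 0.42 vs {0.18, 0.16, 0.16, 0.24} → pass.
Com (methods 1·2): 0.67 vs {0.31, 0.18, 0.30, 0.35} → pass.
Com (methods 1·3): 0.42 vs {0.31, 0.16, 0.30, 0.17} → pass.
Com (methods 2·3): 0.35 vs {0.18, 0.16, 0.35, 0.17} → fail.
AA (methods 1·2): 0.34 vs {0.38, 0.16, 0.30, 0.35} → fail.
AA (methods 1·3): 0.43 vs {0.38, 0.24, 0.30, 0.17} → pass.
AA (methods 2·3): 0.32 vs {0.16, 0.24, 0.35, 0.17} → fail.
3 of 9 fail.

3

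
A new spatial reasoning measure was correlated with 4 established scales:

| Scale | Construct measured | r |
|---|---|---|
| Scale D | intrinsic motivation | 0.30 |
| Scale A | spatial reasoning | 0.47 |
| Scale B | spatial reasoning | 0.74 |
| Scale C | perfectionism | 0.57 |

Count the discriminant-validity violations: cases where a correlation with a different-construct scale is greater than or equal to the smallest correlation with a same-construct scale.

1

Convergent (same construct = spatial reasoning): Scale A, Scale B.
Smallest convergent = 0.47. Discriminant values: 0.30, 0.57; count ≥ 0.47 → 1.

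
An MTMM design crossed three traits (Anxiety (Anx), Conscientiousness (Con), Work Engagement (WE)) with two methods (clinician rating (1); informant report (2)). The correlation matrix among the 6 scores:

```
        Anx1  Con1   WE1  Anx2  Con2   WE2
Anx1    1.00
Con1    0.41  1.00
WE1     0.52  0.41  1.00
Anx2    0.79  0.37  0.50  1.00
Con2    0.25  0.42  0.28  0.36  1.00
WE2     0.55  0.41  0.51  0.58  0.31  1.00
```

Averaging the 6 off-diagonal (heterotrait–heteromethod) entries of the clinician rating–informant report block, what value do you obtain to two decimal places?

HTHM values (method 1 × method 2): 0.25, 0.55, 0.37, 0.41, 0.50, 0.28; mean = 2.36/6 = 0.39.

0.39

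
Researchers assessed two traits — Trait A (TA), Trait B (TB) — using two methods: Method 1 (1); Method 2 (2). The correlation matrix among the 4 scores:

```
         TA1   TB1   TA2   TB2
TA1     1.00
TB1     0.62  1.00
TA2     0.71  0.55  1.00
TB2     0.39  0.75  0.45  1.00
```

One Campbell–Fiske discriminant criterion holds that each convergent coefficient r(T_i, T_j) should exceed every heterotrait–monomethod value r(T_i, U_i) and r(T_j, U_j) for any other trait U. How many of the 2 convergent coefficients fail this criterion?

0

Each convergent coefficient versus the relevant comparison correlations:
TA (methods 1·2): 0.71 vs {0.62, 0.45} → pass.
TB (methods 1·2): 0.75 vs {0.62, 0.45} → pass.
0 of 2 fail.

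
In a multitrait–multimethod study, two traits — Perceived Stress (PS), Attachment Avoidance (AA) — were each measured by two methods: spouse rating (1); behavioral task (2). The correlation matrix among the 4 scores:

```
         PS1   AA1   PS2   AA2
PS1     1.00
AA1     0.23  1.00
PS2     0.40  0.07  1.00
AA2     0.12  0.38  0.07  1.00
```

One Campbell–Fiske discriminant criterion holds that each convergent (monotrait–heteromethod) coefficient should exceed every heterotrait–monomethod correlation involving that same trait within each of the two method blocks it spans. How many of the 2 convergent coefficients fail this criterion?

Checking each validity diagonal entry against its comparison values:
PS (methods 1·2): 0.40 vs {0.23, 0.07} → pass.
AA (methods 1·2): 0.38 vs {0.23, 0.07} → pass.
0 of 2 fail.

0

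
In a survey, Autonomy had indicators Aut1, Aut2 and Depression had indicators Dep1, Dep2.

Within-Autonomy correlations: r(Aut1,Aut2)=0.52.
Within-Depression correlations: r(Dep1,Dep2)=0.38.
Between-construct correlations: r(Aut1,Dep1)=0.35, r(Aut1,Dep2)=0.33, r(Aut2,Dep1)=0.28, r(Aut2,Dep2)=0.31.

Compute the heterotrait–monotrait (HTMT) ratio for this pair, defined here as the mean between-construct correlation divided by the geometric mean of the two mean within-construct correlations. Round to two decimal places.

0.71

Between-construct mean = 1.27/4 = 0.3175.
Mean within-Aut = 0.52/1 = 0.5200; mean within-Dep = 0.38/1 = 0.3800.
Geometric mean = √(0.5200 × 0.3800) = 0.4445.
HTMT = 0.3175 / 0.4445 = 0.71.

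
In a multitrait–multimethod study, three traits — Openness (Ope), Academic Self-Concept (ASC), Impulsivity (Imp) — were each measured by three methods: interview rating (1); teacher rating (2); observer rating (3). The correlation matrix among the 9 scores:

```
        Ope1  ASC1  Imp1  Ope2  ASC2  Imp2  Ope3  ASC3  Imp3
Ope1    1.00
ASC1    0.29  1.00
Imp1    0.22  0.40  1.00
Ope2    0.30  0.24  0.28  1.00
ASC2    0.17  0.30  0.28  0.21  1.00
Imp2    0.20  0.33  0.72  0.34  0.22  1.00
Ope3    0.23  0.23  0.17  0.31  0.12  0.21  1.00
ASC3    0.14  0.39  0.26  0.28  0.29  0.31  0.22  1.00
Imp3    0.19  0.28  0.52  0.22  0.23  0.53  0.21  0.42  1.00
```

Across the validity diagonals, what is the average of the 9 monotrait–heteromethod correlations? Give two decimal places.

Convergent values: 0.30, 0.23, 0.31, 0.30, 0.39, 0.29, 0.72, 0.52, 0.53; mean = 3.59/9 = 0.40.

0.40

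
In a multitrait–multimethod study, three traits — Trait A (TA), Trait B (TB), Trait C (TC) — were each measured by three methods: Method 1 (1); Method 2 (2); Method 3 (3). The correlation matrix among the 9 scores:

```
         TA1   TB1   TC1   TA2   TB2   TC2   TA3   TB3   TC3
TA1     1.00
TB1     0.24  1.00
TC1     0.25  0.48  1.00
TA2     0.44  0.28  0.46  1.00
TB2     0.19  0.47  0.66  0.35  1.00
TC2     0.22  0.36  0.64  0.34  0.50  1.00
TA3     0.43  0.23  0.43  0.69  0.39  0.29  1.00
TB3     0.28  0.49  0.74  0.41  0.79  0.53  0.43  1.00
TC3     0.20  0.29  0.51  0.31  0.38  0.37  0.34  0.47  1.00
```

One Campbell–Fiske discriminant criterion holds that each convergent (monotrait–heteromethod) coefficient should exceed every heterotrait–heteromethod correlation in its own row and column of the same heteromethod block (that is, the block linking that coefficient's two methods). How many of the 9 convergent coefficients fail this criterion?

7

Each convergent coefficient versus the relevant comparison correlations:
TA (methods 1·2): 0.44 vs {0.19, 0.28, 0.22, 0.46} → fail.
TA (methods 1·3): 0.43 vs {0.28, 0.23, 0.20, 0.43} → fail.
TA (methods 2·3): 0.69 vs {0.41, 0.39, 0.31, 0.29} → pass.
TB (methods 1·2): 0.47 vs {0.28, 0.19, 0.36, 0.66} → fail.
TB (methods 1·3): 0.49 vs {0.23, 0.28, 0.29, 0.74} → fail.
TB (methods 2·3): 0.79 vs {0.39, 0.41, 0.38, 0.53} → pass.
TC (methods 1·2): 0.64 vs {0.46, 0.22, 0.66, 0.36} → fail.
TC (methods 1·3): 0.51 vs {0.43, 0.20, 0.74, 0.29} → fail.
TC (methods 2·3): 0.37 vs {0.29, 0.31, 0.53, 0.38} → fail.
7 of 9 fail.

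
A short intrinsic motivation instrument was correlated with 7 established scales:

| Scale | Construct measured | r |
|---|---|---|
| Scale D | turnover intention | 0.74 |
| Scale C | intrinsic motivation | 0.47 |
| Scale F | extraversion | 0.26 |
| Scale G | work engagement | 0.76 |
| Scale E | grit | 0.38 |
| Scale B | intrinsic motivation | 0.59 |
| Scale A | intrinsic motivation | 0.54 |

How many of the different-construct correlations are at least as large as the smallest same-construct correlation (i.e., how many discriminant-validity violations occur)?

Convergent (same construct = intrinsic motivation): Scale C, Scale B, Scale A.
Smallest convergent = 0.47. Discriminant values: 0.74, 0.26, 0.76, 0.38; count ≥ 0.47 → 2.

2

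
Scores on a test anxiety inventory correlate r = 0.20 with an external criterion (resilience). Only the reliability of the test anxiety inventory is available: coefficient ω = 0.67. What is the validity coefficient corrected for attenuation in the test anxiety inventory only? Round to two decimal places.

Single correction: r_c = r_obs / √r_xx = 0.20 / √0.67 = 0.20 / 0.8185 ≈ 0.24.

0.24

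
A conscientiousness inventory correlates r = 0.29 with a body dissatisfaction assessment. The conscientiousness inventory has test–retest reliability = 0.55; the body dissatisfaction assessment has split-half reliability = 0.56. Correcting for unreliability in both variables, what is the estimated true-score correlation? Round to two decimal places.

r_true = r_obs / √(r_xx · r_yy) = 0.29 / √(0.55 × 0.56) = 0.29 / √0.3080 = 0.29 / 0.5550 ≈ 0.52.

0.52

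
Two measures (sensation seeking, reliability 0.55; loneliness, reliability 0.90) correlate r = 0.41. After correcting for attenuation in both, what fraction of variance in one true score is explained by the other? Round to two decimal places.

0.34

Disattenuated r = 0.41 / √(0.55 × 0.90) = 0.41 / 0.7036 = 0.5827.
Shared true-score variance = 0.5827² = 0.3395 ≈ 0.34.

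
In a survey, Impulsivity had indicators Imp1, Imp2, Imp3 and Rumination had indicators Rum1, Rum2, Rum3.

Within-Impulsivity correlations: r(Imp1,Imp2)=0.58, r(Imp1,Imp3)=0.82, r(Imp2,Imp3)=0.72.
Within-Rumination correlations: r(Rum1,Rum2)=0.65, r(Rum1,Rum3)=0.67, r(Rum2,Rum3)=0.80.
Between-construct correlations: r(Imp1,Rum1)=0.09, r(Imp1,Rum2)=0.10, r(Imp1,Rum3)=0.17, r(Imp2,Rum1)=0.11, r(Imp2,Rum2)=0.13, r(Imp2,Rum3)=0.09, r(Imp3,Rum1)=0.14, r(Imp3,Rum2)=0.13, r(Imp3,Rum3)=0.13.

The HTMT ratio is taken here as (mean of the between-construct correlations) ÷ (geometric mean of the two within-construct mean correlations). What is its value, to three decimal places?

Mean between = 1.09/9 = 0.1211.
Mean within-Imp = 2.12/3 = 0.7067; mean within-Rum = 2.12/3 = 0.7067.
Geometric mean = √(0.7067 × 0.7067) = 0.7067.
HTMT = 0.1211 / 0.7067 = 0.171.

0.171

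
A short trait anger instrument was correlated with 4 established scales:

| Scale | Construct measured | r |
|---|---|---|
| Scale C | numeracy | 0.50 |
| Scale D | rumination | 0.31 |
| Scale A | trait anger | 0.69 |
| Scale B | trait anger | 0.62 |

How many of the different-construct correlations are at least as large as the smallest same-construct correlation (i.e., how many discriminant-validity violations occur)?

Convergent (same construct = trait anger): Scale A, Scale B.
Smallest convergent = 0.62. Discriminant values: 0.50, 0.31; count ≥ 0.62 → 0.

0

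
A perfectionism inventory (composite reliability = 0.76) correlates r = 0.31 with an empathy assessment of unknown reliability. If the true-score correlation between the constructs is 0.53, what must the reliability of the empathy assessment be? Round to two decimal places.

r_true = r_obs / √(r_xx · r_yy) ⇒ 0.53 = 0.31 / √(0.76 · r_yy).
√(0.76 · r_yy) = 0.31 / 0.53 = 0.5849; 0.76 · r_yy = 0.3421; r_yy = 0.3421 / 0.76 ≈ 0.45.

0.45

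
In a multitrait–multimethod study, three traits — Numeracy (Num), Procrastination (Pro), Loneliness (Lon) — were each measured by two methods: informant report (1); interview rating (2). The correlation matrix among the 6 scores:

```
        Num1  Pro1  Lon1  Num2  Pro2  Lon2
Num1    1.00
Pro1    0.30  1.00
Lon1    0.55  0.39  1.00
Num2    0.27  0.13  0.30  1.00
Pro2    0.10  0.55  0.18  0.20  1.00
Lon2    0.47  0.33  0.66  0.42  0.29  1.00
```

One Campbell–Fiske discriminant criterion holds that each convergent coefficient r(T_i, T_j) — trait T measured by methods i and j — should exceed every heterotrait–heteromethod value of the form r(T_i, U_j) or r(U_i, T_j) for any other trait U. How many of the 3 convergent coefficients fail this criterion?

Convergent coefficients and their comparison sets:
Num (methods 1·2): 0.27 vs {0.10, 0.13, 0.47, 0.30} → fail.
Pro (methods 1·2): 0.55 vs {0.13, 0.10, 0.33, 0.18} → pass.
Lon (methods 1·2): 0.66 vs {0.30, 0.47, 0.18, 0.33} → pass.
1 of 3 fail.

1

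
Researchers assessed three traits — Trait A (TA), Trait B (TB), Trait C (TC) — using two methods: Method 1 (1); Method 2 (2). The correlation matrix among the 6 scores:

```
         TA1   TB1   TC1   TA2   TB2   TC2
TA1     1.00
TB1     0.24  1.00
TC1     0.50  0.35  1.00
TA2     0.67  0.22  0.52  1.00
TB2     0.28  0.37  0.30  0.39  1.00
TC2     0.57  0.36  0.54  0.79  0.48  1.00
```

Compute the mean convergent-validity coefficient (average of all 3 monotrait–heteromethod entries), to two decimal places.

0.53

Convergent values: 0.67, 0.37, 0.54; mean = 1.58/3 = 0.53.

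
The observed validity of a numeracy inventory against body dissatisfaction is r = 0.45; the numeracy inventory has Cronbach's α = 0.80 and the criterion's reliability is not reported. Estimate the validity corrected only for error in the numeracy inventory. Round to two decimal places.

0.50

Single correction: r_c = r_obs / √r_xx = 0.45 / √0.80 = 0.45 / 0.8944 ≈ 0.50.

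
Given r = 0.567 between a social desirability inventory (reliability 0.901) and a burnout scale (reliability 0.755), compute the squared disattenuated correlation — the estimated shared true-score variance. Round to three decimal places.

0.473

Disattenuated r = 0.567 / √(0.901 × 0.755) = 0.567 / 0.8248 = 0.6874.
Shared true-score variance = 0.6874² = 0.4725 ≈ 0.473.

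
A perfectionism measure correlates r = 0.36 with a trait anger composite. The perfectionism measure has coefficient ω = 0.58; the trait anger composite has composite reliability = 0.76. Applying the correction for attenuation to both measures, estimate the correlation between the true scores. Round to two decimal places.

r_true = r_obs / √(r_xx · r_yy) = 0.36 / √(0.58 × 0.76) = 0.36 / √0.4408 = 0.36 / 0.6639 ≈ 0.54.

0.54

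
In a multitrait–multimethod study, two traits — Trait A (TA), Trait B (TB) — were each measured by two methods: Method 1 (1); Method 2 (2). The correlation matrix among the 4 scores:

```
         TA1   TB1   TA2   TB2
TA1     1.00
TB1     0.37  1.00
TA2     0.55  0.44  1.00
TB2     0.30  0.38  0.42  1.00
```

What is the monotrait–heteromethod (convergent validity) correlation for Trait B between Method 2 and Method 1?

Same trait (TB), different methods: r(TB2, TB1) = 0.38.

0.38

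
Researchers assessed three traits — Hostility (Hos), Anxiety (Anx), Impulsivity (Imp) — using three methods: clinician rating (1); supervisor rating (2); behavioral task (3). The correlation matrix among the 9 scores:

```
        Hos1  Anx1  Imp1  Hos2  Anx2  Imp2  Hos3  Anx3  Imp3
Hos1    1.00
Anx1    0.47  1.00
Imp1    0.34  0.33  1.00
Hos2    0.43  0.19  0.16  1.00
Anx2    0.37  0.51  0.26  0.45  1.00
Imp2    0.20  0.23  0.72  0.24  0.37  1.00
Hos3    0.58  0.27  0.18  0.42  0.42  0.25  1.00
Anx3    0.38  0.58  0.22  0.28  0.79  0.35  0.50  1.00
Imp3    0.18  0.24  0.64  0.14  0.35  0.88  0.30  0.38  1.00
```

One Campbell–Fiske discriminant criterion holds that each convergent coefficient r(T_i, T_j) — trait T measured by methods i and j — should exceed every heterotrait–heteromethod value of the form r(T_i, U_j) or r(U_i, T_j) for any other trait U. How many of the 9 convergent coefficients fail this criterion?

1

Convergent coefficients and their comparison sets:
Hos (methods 1·2): 0.43 vs {0.37, 0.19, 0.20, 0.16} → pass.
Hos (methods 1·3): 0.58 vs {0.38, 0.27, 0.18, 0.18} → pass.
Hos (methods 2·3): 0.42 vs {0.28, 0.42, 0.14, 0.25} → fail.
Anx (methods 1·2): 0.51 vs {0.19, 0.37, 0.23, 0.26} → pass.
Anx (methods 1·3): 0.58 vs {0.27, 0.38, 0.24, 0.22} → pass.
Anx (methods 2·3): 0.79 vs {0.42, 0.28, 0.35, 0.35} → pass.
Imp (methods 1·2): 0.72 vs {0.16, 0.20, 0.26, 0.23} → pass.
Imp (methods 1·3): 0.64 vs {0.18, 0.18, 0.22, 0.24} → pass.
Imp (methods 2·3): 0.88 vs {0.25, 0.14, 0.35, 0.35} → pass.
1 of 9 fail.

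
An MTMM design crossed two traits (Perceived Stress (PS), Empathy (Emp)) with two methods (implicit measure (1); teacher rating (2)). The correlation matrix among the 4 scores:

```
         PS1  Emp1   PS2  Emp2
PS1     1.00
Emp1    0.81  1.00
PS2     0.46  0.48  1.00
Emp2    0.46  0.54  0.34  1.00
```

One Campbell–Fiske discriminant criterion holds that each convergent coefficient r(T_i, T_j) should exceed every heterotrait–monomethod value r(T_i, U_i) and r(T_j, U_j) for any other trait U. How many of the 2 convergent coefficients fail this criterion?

Each convergent coefficient versus the relevant comparison correlations:
PS (methods 1·2): 0.46 vs {0.81, 0.34} → fail.
Emp (methods 1·2): 0.54 vs {0.81, 0.34} → fail.
2 of 2 fail.

2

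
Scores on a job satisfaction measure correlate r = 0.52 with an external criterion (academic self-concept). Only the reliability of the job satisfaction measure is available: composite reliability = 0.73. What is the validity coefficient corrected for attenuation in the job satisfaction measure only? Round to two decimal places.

Single correction: r_c = r_obs / √r_xx = 0.52 / √0.73 = 0.52 / 0.8544 ≈ 0.61.

0.61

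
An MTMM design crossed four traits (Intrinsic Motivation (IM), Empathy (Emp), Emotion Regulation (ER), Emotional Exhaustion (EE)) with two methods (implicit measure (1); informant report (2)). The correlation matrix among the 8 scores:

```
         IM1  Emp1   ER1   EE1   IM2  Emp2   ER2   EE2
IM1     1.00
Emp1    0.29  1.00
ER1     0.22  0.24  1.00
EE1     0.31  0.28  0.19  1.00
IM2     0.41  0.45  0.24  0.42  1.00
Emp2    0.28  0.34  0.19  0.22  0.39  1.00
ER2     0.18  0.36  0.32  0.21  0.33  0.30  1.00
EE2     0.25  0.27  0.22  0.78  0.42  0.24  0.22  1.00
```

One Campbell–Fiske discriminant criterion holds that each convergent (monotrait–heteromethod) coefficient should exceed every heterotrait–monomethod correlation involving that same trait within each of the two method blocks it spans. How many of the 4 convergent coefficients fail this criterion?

3

Each convergent coefficient versus the relevant comparison correlations:
IM (methods 1·2): 0.41 vs {0.29, 0.39, 0.22, 0.33, 0.31, 0.42} → fail.
Emp (methods 1·2): 0.34 vs {0.29, 0.39, 0.24, 0.30, 0.28, 0.24} → fail.
ER (methods 1·2): 0.32 vs {0.22, 0.33, 0.24, 0.30, 0.19, 0.22} → fail.
EE (methods 1·2): 0.78 vs {0.31, 0.42, 0.28, 0.24, 0.19, 0.22} → pass.
3 of 4 fail.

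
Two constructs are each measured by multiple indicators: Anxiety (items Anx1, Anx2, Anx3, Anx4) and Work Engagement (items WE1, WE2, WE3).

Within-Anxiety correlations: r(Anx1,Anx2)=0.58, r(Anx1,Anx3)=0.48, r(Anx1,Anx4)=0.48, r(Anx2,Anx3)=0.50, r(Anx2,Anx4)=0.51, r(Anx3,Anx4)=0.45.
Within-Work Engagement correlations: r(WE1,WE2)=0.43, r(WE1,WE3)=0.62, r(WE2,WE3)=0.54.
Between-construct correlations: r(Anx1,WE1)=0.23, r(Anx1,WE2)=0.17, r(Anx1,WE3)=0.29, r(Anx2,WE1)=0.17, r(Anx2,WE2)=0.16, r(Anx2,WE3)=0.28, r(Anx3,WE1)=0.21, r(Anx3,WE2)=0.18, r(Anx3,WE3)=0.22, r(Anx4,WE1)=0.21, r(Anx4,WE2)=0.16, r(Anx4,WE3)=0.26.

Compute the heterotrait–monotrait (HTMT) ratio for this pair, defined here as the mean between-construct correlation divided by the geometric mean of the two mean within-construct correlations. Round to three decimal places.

0.411

Mean heterotrait r = 2.54/12 = 0.2117.
Mean within-Anx = 3.00/6 = 0.5000; mean within-WE = 1.59/3 = 0.5300.
Geometric mean = √(0.5000 × 0.5300) = 0.5148.
HTMT = 0.2117 / 0.5148 = 0.411.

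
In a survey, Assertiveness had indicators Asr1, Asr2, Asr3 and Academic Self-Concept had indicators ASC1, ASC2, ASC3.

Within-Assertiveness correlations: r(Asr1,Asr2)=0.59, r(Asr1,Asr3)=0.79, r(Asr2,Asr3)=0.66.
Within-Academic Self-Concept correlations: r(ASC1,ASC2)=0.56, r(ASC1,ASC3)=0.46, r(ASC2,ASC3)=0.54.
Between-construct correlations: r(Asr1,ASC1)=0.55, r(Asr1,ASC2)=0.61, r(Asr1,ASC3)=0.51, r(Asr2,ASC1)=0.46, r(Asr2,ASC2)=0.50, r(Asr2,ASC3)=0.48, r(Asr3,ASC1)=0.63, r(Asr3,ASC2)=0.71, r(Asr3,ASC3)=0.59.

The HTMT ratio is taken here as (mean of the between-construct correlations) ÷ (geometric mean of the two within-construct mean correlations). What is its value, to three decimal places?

0.942

Mean between = 5.04/9 = 0.5600.
Mean within-Asr = 2.04/3 = 0.6800; mean within-ASC = 1.56/3 = 0.5200.
Geometric mean = √(0.6800 × 0.5200) = 0.5946.
HTMT = 0.5600 / 0.5946 = 0.942.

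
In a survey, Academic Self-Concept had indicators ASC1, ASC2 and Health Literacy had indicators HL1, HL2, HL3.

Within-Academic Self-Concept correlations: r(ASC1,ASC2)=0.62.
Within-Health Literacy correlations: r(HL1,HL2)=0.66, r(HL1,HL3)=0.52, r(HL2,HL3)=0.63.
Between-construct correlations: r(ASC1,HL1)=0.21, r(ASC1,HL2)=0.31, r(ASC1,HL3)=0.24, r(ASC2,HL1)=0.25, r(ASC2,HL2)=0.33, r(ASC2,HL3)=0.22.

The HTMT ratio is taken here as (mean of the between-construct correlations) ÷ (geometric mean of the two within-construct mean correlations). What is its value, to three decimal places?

Between-construct mean = 1.56/6 = 0.2600.
Mean within-ASC = 0.62/1 = 0.6200; mean within-HL = 1.81/3 = 0.6033.
Geometric mean = √(0.6200 × 0.6033) = 0.6116.
HTMT = 0.2600 / 0.6116 = 0.425.

0.425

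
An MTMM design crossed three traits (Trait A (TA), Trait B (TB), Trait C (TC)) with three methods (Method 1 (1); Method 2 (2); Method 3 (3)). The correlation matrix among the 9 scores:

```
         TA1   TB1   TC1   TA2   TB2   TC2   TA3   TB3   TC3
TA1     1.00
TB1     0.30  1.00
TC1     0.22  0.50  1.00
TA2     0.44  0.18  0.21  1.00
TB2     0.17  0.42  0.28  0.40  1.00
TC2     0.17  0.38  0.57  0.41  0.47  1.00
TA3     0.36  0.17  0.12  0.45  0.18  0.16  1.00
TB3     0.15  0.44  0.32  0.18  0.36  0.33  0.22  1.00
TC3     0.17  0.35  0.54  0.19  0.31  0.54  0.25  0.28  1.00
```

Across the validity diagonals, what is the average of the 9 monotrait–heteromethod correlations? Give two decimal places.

Convergent values: 0.44, 0.36, 0.45, 0.42, 0.44, 0.36, 0.57, 0.54, 0.54; mean = 4.12/9 = 0.46.

0.46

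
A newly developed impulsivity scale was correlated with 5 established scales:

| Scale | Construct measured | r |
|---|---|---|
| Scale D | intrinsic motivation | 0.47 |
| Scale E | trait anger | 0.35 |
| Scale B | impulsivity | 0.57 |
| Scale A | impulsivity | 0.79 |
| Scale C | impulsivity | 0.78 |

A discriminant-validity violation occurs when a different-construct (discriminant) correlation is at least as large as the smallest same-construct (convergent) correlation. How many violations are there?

Convergent (same construct = impulsivity): Scale B, Scale A, Scale C.
Smallest convergent = 0.57. Discriminant values: 0.47, 0.35; count ≥ 0.57 → 0.

0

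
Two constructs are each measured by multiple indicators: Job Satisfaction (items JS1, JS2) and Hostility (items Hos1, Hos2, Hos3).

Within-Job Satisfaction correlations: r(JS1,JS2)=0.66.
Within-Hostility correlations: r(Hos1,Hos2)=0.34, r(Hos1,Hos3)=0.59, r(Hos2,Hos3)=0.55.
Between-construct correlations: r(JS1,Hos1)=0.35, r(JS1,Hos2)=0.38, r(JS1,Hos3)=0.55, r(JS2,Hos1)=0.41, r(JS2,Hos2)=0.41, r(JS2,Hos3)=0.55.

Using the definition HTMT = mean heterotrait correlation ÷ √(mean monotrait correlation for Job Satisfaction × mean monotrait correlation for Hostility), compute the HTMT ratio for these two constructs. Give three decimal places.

0.774

Mean heterotrait r = 2.65/6 = 0.4417.
Mean within-JS = 0.66/1 = 0.6600; mean within-Hos = 1.48/3 = 0.4933.
Geometric mean = √(0.6600 × 0.4933) = 0.5706.
HTMT = 0.4417 / 0.5706 = 0.774.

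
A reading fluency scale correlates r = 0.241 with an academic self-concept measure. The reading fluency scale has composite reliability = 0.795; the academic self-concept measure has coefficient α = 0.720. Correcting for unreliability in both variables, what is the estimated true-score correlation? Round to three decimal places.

0.319

r_true = r_obs / √(r_xx · r_yy) = 0.241 / √(0.795 × 0.720) = 0.241 / √0.572400 = 0.241 / 0.7566 ≈ 0.319.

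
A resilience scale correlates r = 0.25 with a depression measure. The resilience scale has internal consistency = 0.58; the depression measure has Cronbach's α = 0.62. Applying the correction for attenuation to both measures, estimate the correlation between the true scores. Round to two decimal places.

0.42

r_true = r_obs / √(r_xx · r_yy) = 0.25 / √(0.58 × 0.62) = 0.25 / √0.3596 = 0.25 / 0.5997 ≈ 0.42.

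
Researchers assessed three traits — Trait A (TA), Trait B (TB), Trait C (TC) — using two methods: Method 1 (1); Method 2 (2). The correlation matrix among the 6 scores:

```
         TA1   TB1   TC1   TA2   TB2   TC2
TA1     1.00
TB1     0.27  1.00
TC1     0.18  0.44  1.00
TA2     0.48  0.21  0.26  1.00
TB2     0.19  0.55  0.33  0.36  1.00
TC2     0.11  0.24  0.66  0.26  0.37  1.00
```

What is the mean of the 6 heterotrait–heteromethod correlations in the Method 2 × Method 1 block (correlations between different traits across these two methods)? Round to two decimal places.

HTHM values (method 2 × method 1): 0.21, 0.26, 0.19, 0.33, 0.11, 0.24; mean = 1.34/6 = 0.22.

0.22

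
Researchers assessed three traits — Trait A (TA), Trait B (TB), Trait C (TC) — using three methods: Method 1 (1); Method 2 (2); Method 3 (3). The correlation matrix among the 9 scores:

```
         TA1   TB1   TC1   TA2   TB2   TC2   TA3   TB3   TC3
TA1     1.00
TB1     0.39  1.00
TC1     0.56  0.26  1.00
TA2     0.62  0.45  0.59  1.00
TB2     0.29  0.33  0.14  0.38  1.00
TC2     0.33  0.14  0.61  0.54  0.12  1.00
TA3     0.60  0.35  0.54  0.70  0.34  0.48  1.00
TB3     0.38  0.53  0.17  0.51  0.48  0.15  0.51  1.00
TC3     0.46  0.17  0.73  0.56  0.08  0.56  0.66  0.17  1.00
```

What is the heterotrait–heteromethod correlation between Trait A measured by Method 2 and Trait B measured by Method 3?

0.51

Different traits and methods: r(TA2, TB3) = 0.51.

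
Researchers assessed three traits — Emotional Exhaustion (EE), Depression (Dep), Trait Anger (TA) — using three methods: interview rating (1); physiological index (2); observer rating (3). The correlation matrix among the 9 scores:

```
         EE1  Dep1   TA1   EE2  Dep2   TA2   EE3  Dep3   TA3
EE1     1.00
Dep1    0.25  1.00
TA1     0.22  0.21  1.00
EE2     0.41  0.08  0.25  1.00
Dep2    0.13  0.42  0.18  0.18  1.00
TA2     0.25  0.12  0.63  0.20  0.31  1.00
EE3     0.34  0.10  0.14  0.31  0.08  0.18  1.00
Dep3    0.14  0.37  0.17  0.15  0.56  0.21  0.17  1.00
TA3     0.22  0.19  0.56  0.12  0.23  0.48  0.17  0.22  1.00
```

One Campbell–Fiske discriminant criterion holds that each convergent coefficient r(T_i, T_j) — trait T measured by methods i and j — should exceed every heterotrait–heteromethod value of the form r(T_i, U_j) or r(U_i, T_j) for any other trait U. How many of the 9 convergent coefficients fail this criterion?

Each convergent coefficient versus the relevant comparison correlations:
EE (methods 1·2): 0.41 vs {0.13, 0.08, 0.25, 0.25} → pass.
EE (methods 1·3): 0.34 vs {0.14, 0.10, 0.22, 0.14} → pass.
EE (methods 2·3): 0.31 vs {0.15, 0.08, 0.12, 0.18} → pass.
Dep (methods 1·2): 0.42 vs {0.08, 0.13, 0.12, 0.18} → pass.
Dep (methods 1·3): 0.37 vs {0.10, 0.14, 0.19, 0.17} → pass.
Dep (methods 2·3): 0.56 vs {0.08, 0.15, 0.23, 0.21} → pass.
TA (methods 1·2): 0.63 vs {0.25, 0.25, 0.18, 0.12} → pass.
TA (methods 1·3): 0.56 vs {0.14, 0.22, 0.17, 0.19} → pass.
TA (methods 2·3): 0.48 vs {0.18, 0.12, 0.21, 0.23} → pass.
0 of 9 fail.

0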